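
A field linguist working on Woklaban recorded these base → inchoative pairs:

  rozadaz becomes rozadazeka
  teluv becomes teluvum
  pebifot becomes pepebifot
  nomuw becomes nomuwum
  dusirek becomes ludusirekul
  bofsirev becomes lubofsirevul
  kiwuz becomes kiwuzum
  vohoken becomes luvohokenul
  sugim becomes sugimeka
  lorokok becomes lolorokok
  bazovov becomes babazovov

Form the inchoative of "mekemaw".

mekemaweka

bofsirev and teluv both end in -v yet inflect differently (lubofsirevul, teluvum), so the final letter is not what conditions the rule; the last vowel is.
"mekemaw" has last vowel 'a'. The one such stem in the data (rozadaz → rozadazeka) adds -eka, so the same rule applies.
The other patterns: stems whose last vowel is 'e' add lu- … -ul around the stem; stems whose last vowel is 'u' add -um; stems whose last vowel is 'o' repeat the first consonant+vowel as a prefix.
So mekemaw → mekemaweka.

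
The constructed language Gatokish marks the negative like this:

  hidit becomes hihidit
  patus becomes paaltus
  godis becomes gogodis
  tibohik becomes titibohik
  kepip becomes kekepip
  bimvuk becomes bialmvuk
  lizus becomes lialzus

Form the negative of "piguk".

"piguk" has last vowel 'u'. The stems whose last vowel is 'u' (bimvuk → bialmvuk, patus → paaltus, lizus → lialzus) insert -al- after the first vowel.
So piguk → pialguk.

pialguk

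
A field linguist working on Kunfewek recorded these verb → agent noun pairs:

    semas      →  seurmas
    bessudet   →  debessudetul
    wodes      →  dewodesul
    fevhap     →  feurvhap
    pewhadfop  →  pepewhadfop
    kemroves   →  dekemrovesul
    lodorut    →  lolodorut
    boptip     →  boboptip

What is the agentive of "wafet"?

kemroves and semas both end in -s yet inflect differently (dekemrovesul, seurmas), so the final letter is not what conditions the rule; the last vowel is.
"wafet" has last vowel 'e'. The stems whose last vowel is 'e' (kemroves → dekemrovesul, wodes → dewodesul, bessudet → debessudetul) add de- … -ul around the stem.
So wafet → dewafetul.

dewafetul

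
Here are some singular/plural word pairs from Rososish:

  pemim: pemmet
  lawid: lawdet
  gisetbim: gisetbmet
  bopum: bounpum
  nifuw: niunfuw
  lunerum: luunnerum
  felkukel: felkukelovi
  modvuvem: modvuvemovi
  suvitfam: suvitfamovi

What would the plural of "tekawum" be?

pemim and bopum both end in -m yet inflect differently (pemmet, bounpum), so the final letter is not what conditions the rule; the last vowel is.
"tekawum" has last vowel 'u'. The stems whose last vowel is 'u' (bopum → bounpum, nifuw → niunfuw, lunerum → luunnerum) insert -un- after the first vowel.
So tekawum → teunkawum.

teunkawum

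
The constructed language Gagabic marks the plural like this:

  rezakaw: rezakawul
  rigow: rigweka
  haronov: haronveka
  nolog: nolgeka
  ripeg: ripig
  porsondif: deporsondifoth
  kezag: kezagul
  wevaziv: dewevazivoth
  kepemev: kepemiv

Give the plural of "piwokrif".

"piwokrif" has last vowel 'i'. The stems whose last vowel is 'i' (porsondif → deporsondifoth, wevaziv → dewevazivoth) add de- … -oth around the stem.
The other patterns: stems whose last vowel is 'a' add -ul; stems whose last vowel is 'o' delete the last vowel and add -eka; stems whose last vowel is 'e' change the last vowel to 'i'.
So piwokrif → depiwokrifoth.

depiwokrifoth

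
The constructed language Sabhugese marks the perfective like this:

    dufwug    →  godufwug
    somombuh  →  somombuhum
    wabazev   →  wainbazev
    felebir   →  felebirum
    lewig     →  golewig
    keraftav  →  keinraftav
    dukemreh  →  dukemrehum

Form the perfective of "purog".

gopurog

wabazev and dukemreh both have last vowel 'e' yet inflect differently (wainbazev, dukemrehum), so the last vowel is not what conditions the rule; the final letter is.
"purog" ends in -g. The stems ending in -g (dufwug → godufwug, lewig → golewig) add the prefix go-.
The other patterns: stems ending in -v insert -in- after the first vowel; stems ending in -h or -r add -um.
So purog → gopurog.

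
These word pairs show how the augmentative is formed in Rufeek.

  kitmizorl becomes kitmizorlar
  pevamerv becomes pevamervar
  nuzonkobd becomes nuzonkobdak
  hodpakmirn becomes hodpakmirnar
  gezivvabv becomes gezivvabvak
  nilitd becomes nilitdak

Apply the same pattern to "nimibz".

nimibzak

pevamerv and gezivvabv both end in -v yet inflect differently (pevamervar, gezivvabvak), so the final letter is not what conditions the rule; the second-to-last letter is.
"nimibz" has second-to-last letter 'b'. The stems whose second-to-last letter is 'b' (gezivvabv → gezivvabvak, nuzonkobd → nuzonkobdak) add -ak.
So nimibz → nimibzak.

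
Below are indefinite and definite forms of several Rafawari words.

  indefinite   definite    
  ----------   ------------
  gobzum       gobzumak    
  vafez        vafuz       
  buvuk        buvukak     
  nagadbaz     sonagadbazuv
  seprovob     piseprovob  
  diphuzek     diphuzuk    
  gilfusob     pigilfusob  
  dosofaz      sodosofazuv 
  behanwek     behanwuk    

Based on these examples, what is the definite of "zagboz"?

diphuzek and buvuk both end in -k yet inflect differently (diphuzuk, buvukak), so the final letter is not what conditions the rule; the last vowel is.
"zagboz" has last vowel 'o'. The stems whose last vowel is 'o' (seprovob → piseprovob, gilfusob → pigilfusob) add the prefix pi-.
The other patterns: stems whose last vowel is 'e' change the last vowel to 'u'; stems whose last vowel is 'u' add -ak; stems whose last vowel is 'a' add so- … -uv around the stem.
So zagboz → pizagboz.

pizagboz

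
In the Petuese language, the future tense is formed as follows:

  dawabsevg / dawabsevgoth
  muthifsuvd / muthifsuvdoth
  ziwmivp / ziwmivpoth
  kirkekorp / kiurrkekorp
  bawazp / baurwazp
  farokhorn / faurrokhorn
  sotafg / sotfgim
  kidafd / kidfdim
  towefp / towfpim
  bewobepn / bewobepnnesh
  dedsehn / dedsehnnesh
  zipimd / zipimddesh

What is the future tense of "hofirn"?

hourfirn

"hofirn" has second-to-last letter 'r'. The stems whose second-to-last letter is 'r' (kirkekorp → kiurrkekorp, farokhorn → faurrokhorn) insert -ur- after the first vowel.
The other patterns: stems whose second-to-last letter is 'v' add -oth; stems whose second-to-last letter is 'f' delete the last vowel and add -im; stems whose second-to-last letter is 'h', 'm' or 'p' double the final consonant and add -esh.
So hofirn → hourfirn.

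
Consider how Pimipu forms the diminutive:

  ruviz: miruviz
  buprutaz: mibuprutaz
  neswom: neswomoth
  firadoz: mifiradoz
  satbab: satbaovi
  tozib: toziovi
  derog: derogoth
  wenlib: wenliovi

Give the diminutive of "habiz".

ruviz and wenlib both have last vowel 'i' yet inflect differently (miruviz, wenliovi), so the last vowel is not what conditions the rule; the final letter is.
"habiz" ends in -z. The stems ending in -z (ruviz → miruviz, firadoz → mifiradoz, buprutaz → mibuprutaz) add the prefix mi-.
So habiz → mihabiz.

mihabiz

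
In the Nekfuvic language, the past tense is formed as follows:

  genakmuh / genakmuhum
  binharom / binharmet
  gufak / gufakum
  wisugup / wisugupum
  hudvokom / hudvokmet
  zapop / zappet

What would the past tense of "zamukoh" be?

zapop and wisugup both end in -p yet inflect differently (zappet, wisugupum), so the final letter is not what conditions the rule; the last vowel is.
"zamukoh" has last vowel 'o'. The stems whose last vowel is 'o' (zapop → zappet, binharom → binharmet, hudvokom → hudvokmet) delete the last vowel and add -et.
So zamukoh → zamukhet.

zamukhet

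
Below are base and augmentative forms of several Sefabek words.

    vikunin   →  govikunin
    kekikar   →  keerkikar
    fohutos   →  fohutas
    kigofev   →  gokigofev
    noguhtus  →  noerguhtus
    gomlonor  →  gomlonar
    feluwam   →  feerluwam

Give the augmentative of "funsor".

funsar

kekikar and gomlonor both end in -r yet inflect differently (keerkikar, gomlonar), so the final letter is not what conditions the rule; the last vowel is.
"funsor" has last vowel 'o'. The stems whose last vowel is 'o' (gomlonor → gomlonar, fohutos → fohutas) change the last vowel to 'a'.
The other patterns: stems whose last vowel is 'a' or 'u' insert -er- after the first vowel; stems whose last vowel is 'e' or 'i' add the prefix go-.
So funsor → funsar.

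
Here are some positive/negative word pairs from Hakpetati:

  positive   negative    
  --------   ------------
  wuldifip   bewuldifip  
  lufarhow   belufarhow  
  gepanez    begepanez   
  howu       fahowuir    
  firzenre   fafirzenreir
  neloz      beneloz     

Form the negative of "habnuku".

gepanez and firzenre both have last vowel 'e' yet inflect differently (begepanez, fafirzenreir), so the last vowel is not what conditions the rule; whether the stem ends in a vowel or a consonant is.
"habnuku" ends in a vowel. The stems ending in a vowel (firzenre → fafirzenreir, howu → fahowuir) add fa- … -ir around the stem.
The other pattern: stems ending in a consonant add the prefix be-.
So habnuku → fahabnukuir.

fahabnukuir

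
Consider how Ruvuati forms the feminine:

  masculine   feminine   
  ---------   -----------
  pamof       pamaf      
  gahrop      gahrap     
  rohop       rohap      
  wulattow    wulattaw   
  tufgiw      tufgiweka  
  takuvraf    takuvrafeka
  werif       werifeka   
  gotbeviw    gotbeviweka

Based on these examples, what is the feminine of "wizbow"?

wizbaw

"wizbow" has last vowel 'o'. The stems whose last vowel is 'o' (pamof → pamaf, gahrop → gahrap, rohop → rohap) change the last vowel to 'a'.
So wizbow → wizbaw.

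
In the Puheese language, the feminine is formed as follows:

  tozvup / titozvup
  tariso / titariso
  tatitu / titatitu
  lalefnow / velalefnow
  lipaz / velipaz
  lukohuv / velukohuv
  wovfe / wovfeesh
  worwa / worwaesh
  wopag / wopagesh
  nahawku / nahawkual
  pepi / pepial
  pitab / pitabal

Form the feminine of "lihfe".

tatitu and nahawku both end in -u yet inflect differently (titatitu, nahawkual), so the final letter is not what conditions the rule; the first letter is.
"lihfe" begins with l-. The stems beginning with l- (lalefnow → velalefnow, lipaz → velipaz, lukohuv → velukohuv) add the prefix ve-.
The other patterns: stems beginning with t- add the prefix ti-; stems beginning with w- add -esh; stems beginning with n- or p- add -al.
So lihfe → velihfe.

velihfe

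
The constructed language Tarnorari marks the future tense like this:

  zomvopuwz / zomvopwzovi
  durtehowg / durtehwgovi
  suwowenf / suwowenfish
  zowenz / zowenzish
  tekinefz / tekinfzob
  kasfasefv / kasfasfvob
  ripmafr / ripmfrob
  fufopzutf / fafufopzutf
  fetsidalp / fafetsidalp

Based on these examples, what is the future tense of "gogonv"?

gogonvish

zomvopuwz and zowenz both end in -z yet inflect differently (zomvopwzovi, zowenzish), so the final letter is not what conditions the rule; the second-to-last letter is.
"gogonv" has second-to-last letter 'n'. The stems whose second-to-last letter is 'n' (suwowenf → suwowenfish, zowenz → zowenzish) add -ish.
So gogonv → gogonvish.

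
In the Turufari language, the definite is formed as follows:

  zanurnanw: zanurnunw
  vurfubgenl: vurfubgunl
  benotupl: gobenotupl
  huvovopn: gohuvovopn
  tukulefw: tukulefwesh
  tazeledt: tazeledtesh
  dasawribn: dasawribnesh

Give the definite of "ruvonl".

ruvunl

vurfubgenl and benotupl both end in -l yet inflect differently (vurfubgunl, gobenotupl), so the final letter is not what conditions the rule; the second-to-last letter is.
"ruvonl" has second-to-last letter 'n'. The stems whose second-to-last letter is 'n' (zanurnanw → zanurnunw, vurfubgenl → vurfubgunl) change the last vowel to 'u'.
The other patterns: stems whose second-to-last letter is 'p' add the prefix go-; stems whose second-to-last letter is 'b', 'd' or 'f' add -esh.
So ruvonl → ruvunl.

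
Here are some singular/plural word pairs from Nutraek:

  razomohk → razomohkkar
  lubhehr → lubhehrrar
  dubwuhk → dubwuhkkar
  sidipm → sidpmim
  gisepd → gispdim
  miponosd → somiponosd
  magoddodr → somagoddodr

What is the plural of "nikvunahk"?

nikvunahkkar

gisepd and miponosd both end in -d yet inflect differently (gispdim, somiponosd), so the final letter is not what conditions the rule; the second-to-last letter is.
"nikvunahk" has second-to-last letter 'h'. The stems whose second-to-last letter is 'h' (razomohk → razomohkkar, lubhehr → lubhehrrar, dubwuhk → dubwuhkkar) double the final consonant and add -ar.
The other patterns: stems whose second-to-last letter is 'p' delete the last vowel and add -im; stems whose second-to-last letter is 'd' or 's' add the prefix so-.
So nikvunahk → nikvunahkkar.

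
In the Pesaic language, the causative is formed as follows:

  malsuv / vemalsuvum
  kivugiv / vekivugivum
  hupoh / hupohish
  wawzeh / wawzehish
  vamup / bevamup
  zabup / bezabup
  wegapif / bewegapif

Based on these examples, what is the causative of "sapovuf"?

besapovuf

malsuv and vamup both have last vowel 'u' yet inflect differently (vemalsuvum, bevamup), so the last vowel is not what conditions the rule; the final letter is.
"sapovuf" ends in -f. The one such stem in the data (wegapif → bewegapif) adds the prefix be-, so the same rule applies.
The other patterns: stems ending in -v add ve- … -um around the stem; stems ending in -h add -ish.
So sapovuf → besapovuf.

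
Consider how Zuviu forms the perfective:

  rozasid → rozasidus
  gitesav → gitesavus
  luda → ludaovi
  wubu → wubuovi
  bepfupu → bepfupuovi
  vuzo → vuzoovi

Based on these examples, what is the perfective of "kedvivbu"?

kedvivbuovi

gitesav and luda both have last vowel 'a' yet inflect differently (gitesavus, ludaovi), so the last vowel is not what conditions the rule; whether the stem ends in a vowel or a consonant is.
"kedvivbu" ends in a vowel. The stems ending in a vowel (luda → ludaovi, wubu → wubuovi, bepfupu → bepfupuovi) add -ovi.
The other pattern: stems ending in a consonant add -us.
So kedvivbu → kedvivbuovi.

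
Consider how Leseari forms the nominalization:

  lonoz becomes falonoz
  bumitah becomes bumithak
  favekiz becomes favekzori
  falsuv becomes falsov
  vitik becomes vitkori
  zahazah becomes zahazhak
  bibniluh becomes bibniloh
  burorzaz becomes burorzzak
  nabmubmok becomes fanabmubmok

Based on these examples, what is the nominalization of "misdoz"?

lonoz and burorzaz both end in -z yet inflect differently (falonoz, burorzzak), so the final letter is not what conditions the rule; the last vowel is.
"misdoz" has last vowel 'o'. The stems whose last vowel is 'o' (nabmubmok → fanabmubmok, lonoz → falonoz) add the prefix fa-.
The other patterns: stems whose last vowel is 'a' delete the last vowel and add -ak; stems whose last vowel is 'i' delete the last vowel and add -ori; stems whose last vowel is 'u' change the last vowel to 'o'.
So misdoz → famisdoz.

famisdoz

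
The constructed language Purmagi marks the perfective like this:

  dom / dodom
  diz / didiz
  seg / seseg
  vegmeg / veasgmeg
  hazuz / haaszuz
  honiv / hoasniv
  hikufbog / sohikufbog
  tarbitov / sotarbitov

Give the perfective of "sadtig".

saasdtig

seg and vegmeg both end in -g yet inflect differently (seseg, veasgmeg), so the final letter is not what conditions the rule; the number of vowels is.
"sadtig" has 2 vowels. The stems with 2 vowels (vegmeg → veasgmeg, hazuz → haaszuz, honiv → hoasniv) insert -as- after the first vowel.
So sadtig → saasdtig.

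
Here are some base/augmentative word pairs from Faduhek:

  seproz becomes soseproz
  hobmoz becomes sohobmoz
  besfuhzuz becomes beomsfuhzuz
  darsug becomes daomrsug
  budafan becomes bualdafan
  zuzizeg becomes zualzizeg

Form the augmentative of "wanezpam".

"wanezpam" has last vowel 'a'. The one such stem in the data (budafan → bualdafan) inserts -al- after the first vowel (as does zuzizeg), so the same rule applies.
The other patterns: stems whose last vowel is 'o' add the prefix so-; stems whose last vowel is 'u' insert -om- after the first vowel.
So wanezpam → waalnezpam.

waalnezpam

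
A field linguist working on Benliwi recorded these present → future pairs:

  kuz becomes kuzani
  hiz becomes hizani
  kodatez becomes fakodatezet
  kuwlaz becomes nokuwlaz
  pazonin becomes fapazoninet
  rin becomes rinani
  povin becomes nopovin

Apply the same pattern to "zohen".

nozohen

rin and povin both end in -n yet inflect differently (rinani, nopovin), so the final letter is not what conditions the rule; the number of vowels is.
"zohen" has 2 vowels. The stems with 2 vowels (povin → nopovin, kuwlaz → nokuwlaz) add the prefix no-.
The other patterns: stems with 1 vowel add -ani; stems with 3 vowels add fa- … -et around the stem.
So zohen → nozohen.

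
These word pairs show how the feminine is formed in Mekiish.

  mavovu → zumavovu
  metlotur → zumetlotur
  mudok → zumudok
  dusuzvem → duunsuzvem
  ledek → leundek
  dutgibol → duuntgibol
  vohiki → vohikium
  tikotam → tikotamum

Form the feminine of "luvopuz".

mudok and ledek both end in -k yet inflect differently (zumudok, leundek), so the final letter is not what conditions the rule; the first letter is.
"luvopuz" begins with l-. The one such stem in the data (ledek → leundek) inserts -un- after the first vowel (as do dusuzvem, dutgibol), so the same rule applies.
The other patterns: stems beginning with m- add the prefix zu-; stems beginning with t- or v- add -um.
So luvopuz → luunvopuz.

luunvopuz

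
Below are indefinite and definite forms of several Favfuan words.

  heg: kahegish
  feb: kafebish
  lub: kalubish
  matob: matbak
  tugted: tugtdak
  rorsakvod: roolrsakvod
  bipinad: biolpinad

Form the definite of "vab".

"vab" has 1 vowel. The stems with 1 vowel (heg → kahegish, feb → kafebish, lub → kalubish) add ka- … -ish around the stem.
The other patterns: stems with 2 vowels delete the last vowel and add -ak; stems with 3 vowels insert -ol- after the first vowel.
So vab → kavabish.

kavabish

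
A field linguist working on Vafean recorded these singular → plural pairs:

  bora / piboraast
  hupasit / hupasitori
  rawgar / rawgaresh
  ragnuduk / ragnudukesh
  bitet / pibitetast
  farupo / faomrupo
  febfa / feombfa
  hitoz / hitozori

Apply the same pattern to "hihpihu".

hihpihuori

bora and febfa both end in -a yet inflect differently (piboraast, feombfa), so the final letter is not what conditions the rule; the first letter is.
"hihpihu" begins with h-. The stems beginning with h- (hupasit → hupasitori, hitoz → hitozori) add -ori.
The other patterns: stems beginning with b- add pi- … -ast around the stem; stems beginning with f- insert -om- after the first vowel; stems beginning with r- add -esh.
So hihpihu → hihpihuori.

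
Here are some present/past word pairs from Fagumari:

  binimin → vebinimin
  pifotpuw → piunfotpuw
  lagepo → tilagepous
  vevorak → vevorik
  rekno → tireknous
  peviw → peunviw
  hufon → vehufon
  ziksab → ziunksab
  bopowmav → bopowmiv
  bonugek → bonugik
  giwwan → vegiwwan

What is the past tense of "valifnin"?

vevalifnin

peviw and binimin both have last vowel 'i' yet inflect differently (peunviw, vebinimin), so the last vowel is not what conditions the rule; the final letter is.
"valifnin" ends in -n. The stems ending in -n (hufon → vehufon, binimin → vebinimin, giwwan → vegiwwan) add the prefix ve-.
So valifnin → vevalifnin.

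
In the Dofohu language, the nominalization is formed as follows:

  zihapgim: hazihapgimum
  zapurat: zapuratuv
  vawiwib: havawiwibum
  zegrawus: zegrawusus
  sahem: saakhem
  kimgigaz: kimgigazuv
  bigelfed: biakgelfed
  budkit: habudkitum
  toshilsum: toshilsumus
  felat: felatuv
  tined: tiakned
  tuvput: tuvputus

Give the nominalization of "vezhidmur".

vezhidmurus

toshilsum and zihapgim both end in -m yet inflect differently (toshilsumus, hazihapgimum), so the final letter is not what conditions the rule; the last vowel is.
"vezhidmur" has last vowel 'u'. The stems whose last vowel is 'u' (zegrawus → zegrawusus, tuvput → tuvputus, toshilsum → toshilsumus) add -us.
The other patterns: stems whose last vowel is 'i' add ha- … -um around the stem; stems whose last vowel is 'a' add -uv; stems whose last vowel is 'e' insert -ak- after the first vowel.
So vezhidmur → vezhidmurus.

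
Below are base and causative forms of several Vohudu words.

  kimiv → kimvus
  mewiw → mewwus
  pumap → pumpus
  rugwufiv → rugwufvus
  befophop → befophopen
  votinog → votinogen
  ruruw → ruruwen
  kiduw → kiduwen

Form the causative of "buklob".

"buklob" has last vowel 'o'. The stems whose last vowel is 'o' (befophop → befophopen, votinog → votinogen) add -en.
The other pattern: stems whose last vowel is 'a' or 'i' delete the last vowel and add -us.
So buklob → bukloben.

bukloben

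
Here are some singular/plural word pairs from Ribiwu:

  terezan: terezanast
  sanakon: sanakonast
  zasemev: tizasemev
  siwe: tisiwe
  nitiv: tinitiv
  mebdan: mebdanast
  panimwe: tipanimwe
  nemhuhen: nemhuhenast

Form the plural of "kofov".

nemhuhen and panimwe both have last vowel 'e' yet inflect differently (nemhuhenast, tipanimwe), so the last vowel is not what conditions the rule; the final letter is.
"kofov" ends in -v. The stems ending in -v (zasemev → tizasemev, nitiv → tinitiv) add the prefix ti-.
So kofov → tikofov.

tikofov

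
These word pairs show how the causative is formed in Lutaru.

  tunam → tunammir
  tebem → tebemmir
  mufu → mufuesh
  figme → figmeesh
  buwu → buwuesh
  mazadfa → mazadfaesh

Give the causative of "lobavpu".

lobavpuesh

"lobavpu" ends in a vowel. The stems ending in a vowel (mufu → mufuesh, figme → figmeesh, buwu → buwuesh) add -esh.
The other pattern: stems ending in a consonant double the final consonant and add -ir.
So lobavpu → lobavpuesh.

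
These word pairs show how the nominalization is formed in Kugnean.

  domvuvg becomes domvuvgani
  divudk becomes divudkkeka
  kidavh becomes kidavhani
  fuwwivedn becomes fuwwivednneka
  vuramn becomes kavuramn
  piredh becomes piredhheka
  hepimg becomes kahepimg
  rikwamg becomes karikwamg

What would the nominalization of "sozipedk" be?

sozipedkkeka

domvuvg and hepimg both end in -g yet inflect differently (domvuvgani, kahepimg), so the final letter is not what conditions the rule; the second-to-last letter is.
"sozipedk" has second-to-last letter 'd'. The stems whose second-to-last letter is 'd' (divudk → divudkkeka, piredh → piredhheka, fuwwivedn → fuwwivednneka) double the final consonant and add -eka.
The other patterns: stems whose second-to-last letter is 'v' add -ani; stems whose second-to-last letter is 'm' add the prefix ka-.
So sozipedk → sozipedkkeka.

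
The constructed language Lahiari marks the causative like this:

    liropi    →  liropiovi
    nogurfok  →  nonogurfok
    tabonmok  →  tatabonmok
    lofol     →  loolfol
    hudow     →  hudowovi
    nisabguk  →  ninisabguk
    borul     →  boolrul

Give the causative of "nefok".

lofol and hudow both have last vowel 'o' yet inflect differently (loolfol, hudowovi), so the last vowel is not what conditions the rule; the final letter is.
"nefok" ends in -k. The stems ending in -k (nisabguk → ninisabguk, tabonmok → tatabonmok, nogurfok → nonogurfok) repeat the first consonant+vowel as a prefix.
The other patterns: stems ending in -l insert -ol- after the first vowel; stems ending in -i or -w add -ovi.
So nefok → nenefok.

nenefok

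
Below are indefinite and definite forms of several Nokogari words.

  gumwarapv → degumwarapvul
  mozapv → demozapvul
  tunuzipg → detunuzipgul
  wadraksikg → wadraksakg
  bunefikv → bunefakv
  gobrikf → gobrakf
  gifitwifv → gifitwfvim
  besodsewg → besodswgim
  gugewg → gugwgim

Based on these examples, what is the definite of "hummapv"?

"hummapv" has second-to-last letter 'p'. The stems whose second-to-last letter is 'p' (gumwarapv → degumwarapvul, mozapv → demozapvul, tunuzipg → detunuzipgul) add de- … -ul around the stem.
So hummapv → dehummapvul.

dehummapvul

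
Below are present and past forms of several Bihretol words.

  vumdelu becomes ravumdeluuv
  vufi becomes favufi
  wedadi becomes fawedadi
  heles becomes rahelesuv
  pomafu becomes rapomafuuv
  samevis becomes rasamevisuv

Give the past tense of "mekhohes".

ramekhohesuv

samevis and wedadi both have last vowel 'i' yet inflect differently (rasamevisuv, fawedadi), so the last vowel is not what conditions the rule; the final letter is.
"mekhohes" ends in -s. The stems ending in -s (heles → rahelesuv, samevis → rasamevisuv) add ra- … -uv around the stem.
So mekhohes → ramekhohesuv.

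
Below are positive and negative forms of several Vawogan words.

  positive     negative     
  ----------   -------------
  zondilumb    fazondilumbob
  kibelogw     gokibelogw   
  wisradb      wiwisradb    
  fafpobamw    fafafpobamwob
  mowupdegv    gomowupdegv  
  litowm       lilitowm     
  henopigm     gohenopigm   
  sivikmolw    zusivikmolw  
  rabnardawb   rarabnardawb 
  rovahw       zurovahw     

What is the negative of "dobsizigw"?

sivikmolw and fafpobamw both end in -w yet inflect differently (zusivikmolw, fafafpobamwob), so the final letter is not what conditions the rule; the second-to-last letter is.
"dobsizigw" has second-to-last letter 'g'. The stems whose second-to-last letter is 'g' (henopigm → gohenopigm, kibelogw → gokibelogw, mowupdegv → gomowupdegv) add the prefix go-.
So dobsizigw → godobsizigw.

godobsizigw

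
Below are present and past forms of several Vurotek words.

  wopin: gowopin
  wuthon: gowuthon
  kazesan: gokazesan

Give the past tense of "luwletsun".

Every pair shown (wopin → gowopin, wuthon → gowuthon, kazesan → gokazesan) follows the same rule: add the prefix go-.
So luwletsun → goluwletsun.

goluwletsun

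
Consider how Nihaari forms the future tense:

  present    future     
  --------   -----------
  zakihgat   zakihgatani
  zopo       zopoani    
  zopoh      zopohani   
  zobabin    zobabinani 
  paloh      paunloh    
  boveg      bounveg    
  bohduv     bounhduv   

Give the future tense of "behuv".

beunhuv

zopoh and paloh both end in -h yet inflect differently (zopohani, paunloh), so the final letter is not what conditions the rule; the first letter is.
"behuv" begins with b-. The stems beginning with b- (boveg → bounveg, bohduv → bounhduv) insert -un- after the first vowel.
So behuv → beunhuv.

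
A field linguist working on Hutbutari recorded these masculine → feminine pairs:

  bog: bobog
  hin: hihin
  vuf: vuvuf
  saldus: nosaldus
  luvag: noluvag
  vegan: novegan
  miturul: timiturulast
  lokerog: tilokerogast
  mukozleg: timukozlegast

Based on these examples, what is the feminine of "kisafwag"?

bog and luvag both end in -g yet inflect differently (bobog, noluvag), so the final letter is not what conditions the rule; the number of vowels is.
"kisafwag" has 3 vowels. The stems with 3 vowels (miturul → timiturulast, lokerog → tilokerogast, mukozleg → timukozlegast) add ti- … -ast around the stem.
So kisafwag → tikisafwagast.

tikisafwagast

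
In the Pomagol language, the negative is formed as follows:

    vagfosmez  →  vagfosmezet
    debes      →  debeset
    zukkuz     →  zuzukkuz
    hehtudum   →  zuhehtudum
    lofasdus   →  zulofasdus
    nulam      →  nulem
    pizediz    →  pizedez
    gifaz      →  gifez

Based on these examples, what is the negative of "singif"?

singef

"singif" has last vowel 'i'. The one such stem in the data (pizediz → pizedez) changes the last vowel to 'e' (as do nulam, gifaz), so the same rule applies.
The other patterns: stems whose last vowel is 'e' add -et; stems whose last vowel is 'u' add the prefix zu-.
So singif → singef.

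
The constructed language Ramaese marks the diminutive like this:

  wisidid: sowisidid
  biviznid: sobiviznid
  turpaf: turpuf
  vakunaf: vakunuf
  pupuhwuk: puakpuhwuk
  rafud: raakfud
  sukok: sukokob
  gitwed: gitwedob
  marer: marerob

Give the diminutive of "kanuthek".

wisidid and rafud both end in -d yet inflect differently (sowisidid, raakfud), so the final letter is not what conditions the rule; the last vowel is.
"kanuthek" has last vowel 'e'. The stems whose last vowel is 'e' (gitwed → gitwedob, marer → marerob) add -ob.
So kanuthek → kanuthekob.

kanuthekob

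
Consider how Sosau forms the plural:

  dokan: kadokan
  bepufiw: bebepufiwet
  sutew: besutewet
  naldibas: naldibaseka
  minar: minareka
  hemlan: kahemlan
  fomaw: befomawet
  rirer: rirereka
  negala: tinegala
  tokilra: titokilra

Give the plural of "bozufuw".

hemlan and fomaw both have last vowel 'a' yet inflect differently (kahemlan, befomawet), so the last vowel is not what conditions the rule; the final letter is.
"bozufuw" ends in -w. The stems ending in -w (bepufiw → bebepufiwet, sutew → besutewet, fomaw → befomawet) add be- … -et around the stem.
The other patterns: stems ending in -n add the prefix ka-; stems ending in -a add the prefix ti-; stems ending in -r or -s add -eka.
So bozufuw → bebozufuwet.

bebozufuwet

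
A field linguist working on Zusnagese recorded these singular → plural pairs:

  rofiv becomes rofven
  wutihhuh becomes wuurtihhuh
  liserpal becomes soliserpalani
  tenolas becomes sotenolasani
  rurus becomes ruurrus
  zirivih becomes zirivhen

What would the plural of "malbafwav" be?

zirivih and wutihhuh both end in -h yet inflect differently (zirivhen, wuurtihhuh), so the final letter is not what conditions the rule; the last vowel is.
"malbafwav" has last vowel 'a'. The stems whose last vowel is 'a' (tenolas → sotenolasani, liserpal → soliserpalani) add so- … -ani around the stem.
The other patterns: stems whose last vowel is 'i' delete the last vowel and add -en; stems whose last vowel is 'u' insert -ur- after the first vowel.
So malbafwav → somalbafwavani.

somalbafwavani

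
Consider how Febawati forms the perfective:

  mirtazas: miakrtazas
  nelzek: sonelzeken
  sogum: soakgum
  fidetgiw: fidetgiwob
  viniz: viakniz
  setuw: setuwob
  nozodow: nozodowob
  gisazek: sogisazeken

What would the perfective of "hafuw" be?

hafuwob

setuw and sogum both have last vowel 'u' yet inflect differently (setuwob, soakgum), so the last vowel is not what conditions the rule; the final letter is.
"hafuw" ends in -w. The stems ending in -w (setuw → setuwob, fidetgiw → fidetgiwob, nozodow → nozodowob) add -ob.
So hafuw → hafuwob.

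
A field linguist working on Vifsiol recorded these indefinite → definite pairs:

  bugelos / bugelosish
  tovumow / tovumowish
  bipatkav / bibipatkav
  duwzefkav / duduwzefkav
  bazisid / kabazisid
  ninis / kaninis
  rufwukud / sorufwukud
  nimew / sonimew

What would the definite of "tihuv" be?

"tihuv" has last vowel 'u'. The one such stem in the data (rufwukud → sorufwukud) adds the prefix so-, so the same rule applies.
The other patterns: stems whose last vowel is 'o' add -ish; stems whose last vowel is 'a' repeat the first consonant+vowel as a prefix; stems whose last vowel is 'i' add the prefix ka-.
So tihuv → sotihuv.

sotihuv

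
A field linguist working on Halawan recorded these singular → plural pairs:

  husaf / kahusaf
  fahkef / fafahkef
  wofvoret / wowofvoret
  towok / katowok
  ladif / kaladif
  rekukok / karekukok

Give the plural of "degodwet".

dedegodwet

fahkef and husaf both end in -f yet inflect differently (fafahkef, kahusaf), so the final letter is not what conditions the rule; the last vowel is.
"degodwet" has last vowel 'e'. The stems whose last vowel is 'e' (fahkef → fafahkef, wofvoret → wowofvoret) repeat the first consonant+vowel as a prefix.
The other pattern: stems whose last vowel is 'a', 'i' or 'o' add the prefix ka-.
So degodwet → dedegodwet.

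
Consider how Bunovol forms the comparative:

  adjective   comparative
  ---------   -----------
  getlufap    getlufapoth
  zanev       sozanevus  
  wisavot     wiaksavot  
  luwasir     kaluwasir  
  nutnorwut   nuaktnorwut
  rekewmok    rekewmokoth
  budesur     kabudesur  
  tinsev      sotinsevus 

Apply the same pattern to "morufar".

kamorufar

nutnorwut and budesur both have last vowel 'u' yet inflect differently (nuaktnorwut, kabudesur), so the last vowel is not what conditions the rule; the final letter is.
"morufar" ends in -r. The stems ending in -r (luwasir → kaluwasir, budesur → kabudesur) add the prefix ka-.
So morufar → kamorufar.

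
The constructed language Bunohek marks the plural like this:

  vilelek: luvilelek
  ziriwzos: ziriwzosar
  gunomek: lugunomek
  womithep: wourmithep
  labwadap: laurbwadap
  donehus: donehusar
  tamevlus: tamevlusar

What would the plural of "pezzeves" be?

pezzevesar

"pezzeves" ends in -s. The stems ending in -s (ziriwzos → ziriwzosar, tamevlus → tamevlusar, donehus → donehusar) add -ar.
The other patterns: stems ending in -k add the prefix lu-; stems ending in -p insert -ur- after the first vowel.
So pezzeves → pezzevesar.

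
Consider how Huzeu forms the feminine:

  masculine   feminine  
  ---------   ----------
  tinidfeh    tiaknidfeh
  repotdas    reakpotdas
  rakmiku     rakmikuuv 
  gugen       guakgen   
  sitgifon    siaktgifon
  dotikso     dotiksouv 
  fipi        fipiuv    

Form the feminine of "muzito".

sitgifon and dotikso both have last vowel 'o' yet inflect differently (siaktgifon, dotiksouv), so the last vowel is not what conditions the rule; whether the stem ends in a vowel or a consonant is.
"muzito" ends in a vowel. The stems ending in a vowel (rakmiku → rakmikuuv, fipi → fipiuv, dotikso → dotiksouv) add -uv.
The other pattern: stems ending in a consonant insert -ak- after the first vowel.
So muzito → muzitouv.

muzitouv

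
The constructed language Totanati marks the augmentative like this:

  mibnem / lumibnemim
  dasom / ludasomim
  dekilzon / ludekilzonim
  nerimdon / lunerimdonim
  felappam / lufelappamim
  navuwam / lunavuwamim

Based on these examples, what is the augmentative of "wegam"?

luwegamim

Every pair shown (mibnem → lumibnemim, dasom → ludasomim, dekilzon → ludekilzonim, …) follows the same rule: add lu- … -im around the stem.
So wegam → luwegamim.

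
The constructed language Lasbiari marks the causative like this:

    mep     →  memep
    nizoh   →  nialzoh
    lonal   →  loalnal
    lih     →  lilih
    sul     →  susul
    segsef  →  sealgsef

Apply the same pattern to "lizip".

lialzip

lih and nizoh both end in -h yet inflect differently (lilih, nialzoh), so the final letter is not what conditions the rule; the number of vowels is.
"lizip" has 2 vowels. The stems with 2 vowels (segsef → sealgsef, nizoh → nialzoh, lonal → loalnal) insert -al- after the first vowel.
So lizip → lialzip.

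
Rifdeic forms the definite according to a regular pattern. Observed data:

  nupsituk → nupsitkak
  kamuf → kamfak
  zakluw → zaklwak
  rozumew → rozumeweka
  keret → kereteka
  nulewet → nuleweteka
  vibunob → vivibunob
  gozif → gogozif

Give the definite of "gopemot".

gogopemot

"gopemot" has last vowel 'o'. The one such stem in the data (vibunob → vivibunob) repeats the first consonant+vowel as a prefix (as does gozif), so the same rule applies.
The other patterns: stems whose last vowel is 'u' delete the last vowel and add -ak; stems whose last vowel is 'e' add -eka.
So gopemot → gogopemot.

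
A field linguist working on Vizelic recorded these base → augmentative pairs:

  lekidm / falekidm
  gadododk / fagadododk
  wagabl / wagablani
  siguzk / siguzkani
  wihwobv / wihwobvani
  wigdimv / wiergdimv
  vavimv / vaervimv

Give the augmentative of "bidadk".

gadododk and siguzk both end in -k yet inflect differently (fagadododk, siguzkani), so the final letter is not what conditions the rule; the second-to-last letter is.
"bidadk" has second-to-last letter 'd'. The stems whose second-to-last letter is 'd' (lekidm → falekidm, gadododk → fagadododk) add the prefix fa-.
The other patterns: stems whose second-to-last letter is 'b' or 'z' add -ani; stems whose second-to-last letter is 'm' insert -er- after the first vowel.
So bidadk → fabidadk.

fabidadk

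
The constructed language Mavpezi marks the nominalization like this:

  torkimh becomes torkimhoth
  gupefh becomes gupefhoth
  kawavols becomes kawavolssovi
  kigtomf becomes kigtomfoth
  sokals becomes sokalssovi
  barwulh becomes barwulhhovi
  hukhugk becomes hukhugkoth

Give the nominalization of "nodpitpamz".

nodpitpamzoth

barwulh and torkimh both end in -h yet inflect differently (barwulhhovi, torkimhoth), so the final letter is not what conditions the rule; the second-to-last letter is.
"nodpitpamz" has second-to-last letter 'm'. The stems whose second-to-last letter is 'm' (torkimh → torkimhoth, kigtomf → kigtomfoth) add -oth.
The other pattern: stems whose second-to-last letter is 'l' double the final consonant and add -ovi.
So nodpitpamz → nodpitpamzoth.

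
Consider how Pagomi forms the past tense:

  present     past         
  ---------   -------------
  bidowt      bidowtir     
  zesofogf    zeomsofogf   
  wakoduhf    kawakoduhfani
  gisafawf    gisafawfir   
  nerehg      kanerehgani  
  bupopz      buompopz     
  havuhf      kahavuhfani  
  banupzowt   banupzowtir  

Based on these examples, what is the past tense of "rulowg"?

rulowgir

gisafawf and wakoduhf both end in -f yet inflect differently (gisafawfir, kawakoduhfani), so the final letter is not what conditions the rule; the second-to-last letter is.
"rulowg" has second-to-last letter 'w'. The stems whose second-to-last letter is 'w' (bidowt → bidowtir, gisafawf → gisafawfir, banupzowt → banupzowtir) add -ir.
So rulowg → rulowgir.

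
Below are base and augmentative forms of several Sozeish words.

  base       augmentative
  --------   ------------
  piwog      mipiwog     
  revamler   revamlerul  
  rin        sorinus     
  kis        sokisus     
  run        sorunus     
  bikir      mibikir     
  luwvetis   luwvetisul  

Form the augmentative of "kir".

sokirus

kis and luwvetis both end in -s yet inflect differently (sokisus, luwvetisul), so the final letter is not what conditions the rule; the number of vowels is.
"kir" has 1 vowel. The stems with 1 vowel (run → sorunus, kis → sokisus, rin → sorinus) add so- … -us around the stem.
The other patterns: stems with 2 vowels add the prefix mi-; stems with 3 vowels add -ul.
So kir → sokirus.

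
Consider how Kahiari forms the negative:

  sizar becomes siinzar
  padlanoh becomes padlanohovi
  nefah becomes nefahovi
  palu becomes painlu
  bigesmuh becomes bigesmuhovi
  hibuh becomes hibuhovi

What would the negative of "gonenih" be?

gonenihovi

hibuh and palu both have last vowel 'u' yet inflect differently (hibuhovi, painlu), so the last vowel is not what conditions the rule; the final letter is.
"gonenih" ends in -h. The stems ending in -h (nefah → nefahovi, hibuh → hibuhovi, padlanoh → padlanohovi) add -ovi.
The other pattern: stems ending in -r or -u insert -in- after the first vowel.
So gonenih → gonenihovi.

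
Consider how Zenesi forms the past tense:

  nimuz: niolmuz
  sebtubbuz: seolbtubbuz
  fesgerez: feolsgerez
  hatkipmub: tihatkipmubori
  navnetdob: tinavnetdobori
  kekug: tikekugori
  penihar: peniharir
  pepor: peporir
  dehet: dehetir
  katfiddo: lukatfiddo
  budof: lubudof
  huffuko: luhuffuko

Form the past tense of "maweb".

nimuz and hatkipmub both have last vowel 'u' yet inflect differently (niolmuz, tihatkipmubori), so the last vowel is not what conditions the rule; the final letter is.
"maweb" ends in -b. The stems ending in -b (hatkipmub → tihatkipmubori, navnetdob → tinavnetdobori) add ti- … -ori around the stem.
The other patterns: stems ending in -z insert -ol- after the first vowel; stems ending in -r or -t add -ir; stems ending in -f or -o add the prefix lu-.
So maweb → timawebori.

timawebori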